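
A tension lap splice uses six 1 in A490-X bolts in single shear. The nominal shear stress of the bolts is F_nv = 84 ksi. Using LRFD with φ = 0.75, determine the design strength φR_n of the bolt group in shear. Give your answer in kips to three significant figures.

A_b = π × 1² / 4 = 0.7854 in².
R_n = F_nv · A_b · n · n_s = 84 × 0.7854 × 6 × 1 = 395.8 kips.
Design strength φR_n = 0.75 × 395.8 = 297 kips.

297 kips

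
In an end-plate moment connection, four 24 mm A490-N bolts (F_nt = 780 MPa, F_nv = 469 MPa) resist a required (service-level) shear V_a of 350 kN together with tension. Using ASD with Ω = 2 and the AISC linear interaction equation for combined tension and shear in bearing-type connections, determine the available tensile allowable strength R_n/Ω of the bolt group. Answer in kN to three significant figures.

335 kN

A_b = π·24²/4 = 452.4 mm²; f_rv = 350 × 1000 / (4 × 452.4) = 193.4 MPa.
F'_nt = 1.3 F_nt − (Ω F_nt / F_nv) f_rv = 1.3·780 − (2·780/469)·193.4 = 370.6 MPa, capped at F_nt → F'_nt = 370.6 MPa.
R_n = F'_nt · A_b · n = 370.6 × 452.4 × 4 / 1000 = 670.7 kN.
Allowable strength R_n/Ω = 670.7 / 2 = 335 kN.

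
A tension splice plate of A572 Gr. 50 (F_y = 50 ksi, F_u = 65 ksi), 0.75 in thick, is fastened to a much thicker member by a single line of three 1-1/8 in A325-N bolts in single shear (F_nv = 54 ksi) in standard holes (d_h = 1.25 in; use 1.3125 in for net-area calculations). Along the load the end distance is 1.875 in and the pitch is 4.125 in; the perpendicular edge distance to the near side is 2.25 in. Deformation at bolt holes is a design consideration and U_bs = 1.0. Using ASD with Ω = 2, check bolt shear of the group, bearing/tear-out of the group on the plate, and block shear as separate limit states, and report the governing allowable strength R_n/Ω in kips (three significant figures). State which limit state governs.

Bolt shear: A_b = π·1.125²/4 = 0.994 in²; R_n = 54 × 0.994 × 3 × 1 = 161 kips → 161 / 2 = 80.5 kips.
Bearing: edge l_c = 1.25, r_n = 73.12 kips; interior l_c = 2.875, r_n = 131.6 kips; R_n = 73.12 + 2·131.6 = 336.4 kips → 168 kips.
Block shear: A_gv = 7.594, A_nv = 5.133, A_nt = 1.195 in²; R_n = min(0.6F_uA_nv, 0.6F_yA_gv) + U_bs·F_u·A_nt = 277.9 kips → 139 kips.
Bolt shear governs: 80.5 kips.

80.5 kips (bolt shear governs)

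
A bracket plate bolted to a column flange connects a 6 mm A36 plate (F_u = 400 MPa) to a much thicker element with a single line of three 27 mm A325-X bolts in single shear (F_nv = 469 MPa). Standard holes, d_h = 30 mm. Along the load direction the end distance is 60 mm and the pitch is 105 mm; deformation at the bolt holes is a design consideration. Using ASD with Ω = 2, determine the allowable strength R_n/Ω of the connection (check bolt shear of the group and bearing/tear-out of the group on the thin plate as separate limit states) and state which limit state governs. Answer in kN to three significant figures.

Bolt shear: A_b = π·27²/4 = 572.6 mm²; R_n = 469 × 572.6 × 3 × 1 / 1000 = 805.6 kN → 805.6 / 2 = 403 kN.
Bearing (1.2 l_c t F_u ≤ 2.4 d t F_u): upper limit = 2.4·27·6·400 / 1000 = 155.5 kN.
  Edge l_c = 60 − 30/2 = 45 → r_n = 129.6 kN; interior l_c = 105 − 30 = 75 → r_n = 155.5 kN.
  R_n,bearing = 1·129.6 + 2·155.5 = 440.6 kN → 440.6 / 2 = 220 kN.
Bearing governs: 220 kN.

220 kN (bearing governs)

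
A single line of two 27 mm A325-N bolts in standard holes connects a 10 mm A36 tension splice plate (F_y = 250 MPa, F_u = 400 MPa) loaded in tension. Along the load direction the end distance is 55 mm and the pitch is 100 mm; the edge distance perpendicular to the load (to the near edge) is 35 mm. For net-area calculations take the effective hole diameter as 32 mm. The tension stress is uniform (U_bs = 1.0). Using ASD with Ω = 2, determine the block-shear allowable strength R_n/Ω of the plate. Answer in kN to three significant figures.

Shear plane L_v = 55 + 1·100 = 155 mm; A_gv = 155 × 10 = 1550 mm².
A_nv = (155 − 1.5·32) × 10 = 1070 mm².
A_nt = (35 − 0.5·32) × 10 = 190 mm².
0.6 F_u A_nv = 256.8 kN; 0.6 F_y A_gv = 232.5 kN → shear yielding governs the shear term.
R_n = 232.5 + 1.0 × 400 × 190 / 1000 = 308.5 kN.
Allowable strength R_n/Ω = 308.5 / 2 = 154 kN.

154 kN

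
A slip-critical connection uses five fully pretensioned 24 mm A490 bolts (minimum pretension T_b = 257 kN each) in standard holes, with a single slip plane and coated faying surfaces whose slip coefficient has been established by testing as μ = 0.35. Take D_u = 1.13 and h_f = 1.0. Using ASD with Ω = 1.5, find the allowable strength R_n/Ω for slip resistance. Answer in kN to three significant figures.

R_n = μ · D_u · h_f · T_b · n_s · n_b = 0.35 × 1.13 × 1.0 × 257 × 1 × 5 = 508.2 kN.
Allowable strength R_n/Ω = 508.2 / 1.5 = 339 kN.

339 kN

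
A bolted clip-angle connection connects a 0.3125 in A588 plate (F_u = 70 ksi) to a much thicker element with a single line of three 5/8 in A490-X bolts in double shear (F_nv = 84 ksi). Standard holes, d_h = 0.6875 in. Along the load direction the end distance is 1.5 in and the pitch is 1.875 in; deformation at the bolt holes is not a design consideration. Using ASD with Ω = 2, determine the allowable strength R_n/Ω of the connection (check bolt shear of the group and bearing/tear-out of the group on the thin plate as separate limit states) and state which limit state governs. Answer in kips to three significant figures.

Bolt shear: A_b = π·0.625²/4 = 0.3068 in²; R_n = 84 × 0.3068 × 3 × 2 = 154.6 kips → 154.6 / 2 = 77.3 kips.
Bearing (1.5 l_c t F_u ≤ 3.0 d t F_u): upper limit = 3.0·0.625·0.3125·70 = 41.02 kips.
  Edge l_c = 1.5 − 0.6875/2 = 1.156 → r_n = 37.94 kips; interior l_c = 1.875 − 0.6875 = 1.188 → r_n = 38.96 kips.
  R_n,bearing = 1·37.94 + 2·38.96 = 115.9 kips → 115.9 / 2 = 57.9 kips.
Bearing governs: 57.9 kips.

57.9 kips (bearing governs)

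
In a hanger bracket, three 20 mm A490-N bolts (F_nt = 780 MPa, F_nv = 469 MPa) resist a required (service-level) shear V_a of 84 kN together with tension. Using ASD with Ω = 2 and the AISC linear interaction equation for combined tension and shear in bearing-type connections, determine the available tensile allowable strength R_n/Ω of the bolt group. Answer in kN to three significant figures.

338 kN

A_b = π·20²/4 = 314.2 mm²; f_rv = 84 × 1000 / (3 × 314.2) = 89.13 MPa.
F'_nt = 1.3 F_nt − (Ω F_nt / F_nv) f_rv = 1.3·780 − (2·780/469)·89.13 = 717.5 MPa, capped at F_nt → F'_nt = 717.5 MPa.
R_n = F'_nt · A_b · n = 717.5 × 314.2 × 3 / 1000 = 676.3 kN.
Allowable strength R_n/Ω = 676.3 / 2 = 338 kN.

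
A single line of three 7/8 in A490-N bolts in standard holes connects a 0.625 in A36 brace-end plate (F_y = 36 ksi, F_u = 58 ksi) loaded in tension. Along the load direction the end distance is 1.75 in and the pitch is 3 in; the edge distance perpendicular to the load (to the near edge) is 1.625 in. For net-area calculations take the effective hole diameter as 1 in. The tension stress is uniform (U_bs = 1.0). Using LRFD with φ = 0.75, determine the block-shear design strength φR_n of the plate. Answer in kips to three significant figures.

109 kips

Shear plane L_v = 1.75 + 2·3 = 7.75 in; A_gv = 7.75 × 0.625 = 4.844 in².
A_nv = (7.75 − 2.5·1) × 0.625 = 3.281 in².
A_nt = (1.625 − 0.5·1) × 0.625 = 0.7031 in².
0.6 F_u A_nv = 114.2 kips; 0.6 F_y A_gv = 104.6 kips → shear yielding governs the shear term.
R_n = 104.6 + 1.0 × 58 × 0.7031 = 145.4 kips.
Design strength φR_n = 0.75 × 145.4 = 109 kips.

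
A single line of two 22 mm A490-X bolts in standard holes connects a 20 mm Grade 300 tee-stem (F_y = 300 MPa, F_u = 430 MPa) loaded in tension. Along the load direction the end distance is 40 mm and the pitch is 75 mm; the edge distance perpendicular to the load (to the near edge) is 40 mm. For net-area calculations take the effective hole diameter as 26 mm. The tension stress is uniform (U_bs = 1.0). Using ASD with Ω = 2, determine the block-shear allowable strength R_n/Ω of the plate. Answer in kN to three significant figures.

312 kN

Shear plane L_v = 40 + 1·75 = 115 mm; A_gv = 115 × 20 = 2300 mm².
A_nv = (115 − 1.5·26) × 20 = 1520 mm².
A_nt = (40 − 0.5·26) × 20 = 540 mm².
0.6 F_u A_nv = 392.2 kN; 0.6 F_y A_gv = 414 kN → shear rupture governs the shear term.
R_n = 392.2 + 1.0 × 430 × 540 / 1000 = 624.4 kN.
Allowable strength R_n/Ω = 624.4 / 2 = 312 kN.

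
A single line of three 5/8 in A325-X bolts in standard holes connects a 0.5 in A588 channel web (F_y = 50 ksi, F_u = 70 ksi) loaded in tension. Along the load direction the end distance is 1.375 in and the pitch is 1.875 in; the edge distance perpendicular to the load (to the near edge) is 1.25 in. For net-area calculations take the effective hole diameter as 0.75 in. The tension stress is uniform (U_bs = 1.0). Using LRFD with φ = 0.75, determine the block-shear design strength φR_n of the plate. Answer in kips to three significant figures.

74.2 kips

Shear plane L_v = 1.375 + 2·1.875 = 5.125 in; A_gv = 5.125 × 0.5 = 2.562 in².
A_nv = (5.125 − 2.5·0.75) × 0.5 = 1.625 in².
A_nt = (1.25 − 0.5·0.75) × 0.5 = 0.4375 in².
0.6 F_u A_nv = 68.25 kips; 0.6 F_y A_gv = 76.88 kips → shear rupture governs the shear term.
R_n = 68.25 + 1.0 × 70 × 0.4375 = 98.88 kips.
Design strength φR_n = 0.75 × 98.88 = 74.2 kips.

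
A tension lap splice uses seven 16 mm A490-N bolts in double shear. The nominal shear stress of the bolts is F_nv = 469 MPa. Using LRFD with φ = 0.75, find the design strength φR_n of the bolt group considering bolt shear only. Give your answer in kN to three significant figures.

990 kN

A_b = π × 16² / 4 = 201.1 mm².
R_n = F_nv · A_b · n · n_s = 469 × 201.1 × 7 × 2 / 1000 = 1320 kN.
Design strength φR_n = 0.75 × 1320 = 990 kN.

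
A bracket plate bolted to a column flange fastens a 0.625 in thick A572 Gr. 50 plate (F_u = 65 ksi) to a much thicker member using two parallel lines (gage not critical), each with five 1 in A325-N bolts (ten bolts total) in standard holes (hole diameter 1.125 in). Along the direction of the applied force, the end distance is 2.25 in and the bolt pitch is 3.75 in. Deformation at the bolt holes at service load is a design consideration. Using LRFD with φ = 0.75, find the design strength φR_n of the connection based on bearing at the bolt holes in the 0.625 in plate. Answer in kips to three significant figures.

Per bolt r_n = 1.2 l_c t F_u ≤ 2.4 d t F_u; upper limit = 2.4 × 1 × 0.625 × 65 = 97.5 kips.
Edge bolt: l_c = 2.25 − 1.125/2 = 1.688 in → 1.2 × 1.688 × 0.625 × 65 = 82.27 → r_n = 82.27 kips.
Interior bolts: l_c = 3.75 − 1.125 = 2.625 in → 1.2 × 2.625 × 0.625 × 65 = 128 → r_n = 97.5 kips.
R_n = 2 × 82.27 + 8 × 97.5 = 944.5 kips.
Design strength φR_n = 0.75 × 944.5 = 708 kips.

708 kips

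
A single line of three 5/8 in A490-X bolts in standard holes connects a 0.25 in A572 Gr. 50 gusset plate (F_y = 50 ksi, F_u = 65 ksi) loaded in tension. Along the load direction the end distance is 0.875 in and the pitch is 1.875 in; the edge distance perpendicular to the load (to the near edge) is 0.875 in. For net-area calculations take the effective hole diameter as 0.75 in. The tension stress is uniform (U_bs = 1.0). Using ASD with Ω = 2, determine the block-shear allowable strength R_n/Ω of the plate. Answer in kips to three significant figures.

Shear plane L_v = 0.875 + 2·1.875 = 4.625 in; A_gv = 4.625 × 0.25 = 1.156 in².
A_nv = (4.625 − 2.5·0.75) × 0.25 = 0.6875 in².
A_nt = (0.875 − 0.5·0.75) × 0.25 = 0.125 in².
0.6 F_u A_nv = 26.81 kips; 0.6 F_y A_gv = 34.69 kips → shear rupture governs the shear term.
R_n = 26.81 + 1.0 × 65 × 0.125 = 34.94 kips.
Allowable strength R_n/Ω = 34.94 / 2 = 17.5 kips.

17.5 kips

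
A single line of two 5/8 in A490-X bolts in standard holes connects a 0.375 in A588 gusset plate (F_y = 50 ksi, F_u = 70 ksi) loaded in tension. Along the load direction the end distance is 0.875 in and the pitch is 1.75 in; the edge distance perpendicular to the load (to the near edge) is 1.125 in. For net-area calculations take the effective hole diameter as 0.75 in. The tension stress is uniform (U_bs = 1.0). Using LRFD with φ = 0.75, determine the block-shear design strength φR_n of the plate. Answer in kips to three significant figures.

Shear plane L_v = 0.875 + 1·1.75 = 2.625 in; A_gv = 2.625 × 0.375 = 0.9844 in².
A_nv = (2.625 − 1.5·0.75) × 0.375 = 0.5625 in².
A_nt = (1.125 − 0.5·0.75) × 0.375 = 0.2812 in².
0.6 F_u A_nv = 23.62 kips; 0.6 F_y A_gv = 29.53 kips → shear rupture governs the shear term.
R_n = 23.62 + 1.0 × 70 × 0.2812 = 43.31 kips.
Design strength φR_n = 0.75 × 43.31 = 32.5 kips.

32.5 kips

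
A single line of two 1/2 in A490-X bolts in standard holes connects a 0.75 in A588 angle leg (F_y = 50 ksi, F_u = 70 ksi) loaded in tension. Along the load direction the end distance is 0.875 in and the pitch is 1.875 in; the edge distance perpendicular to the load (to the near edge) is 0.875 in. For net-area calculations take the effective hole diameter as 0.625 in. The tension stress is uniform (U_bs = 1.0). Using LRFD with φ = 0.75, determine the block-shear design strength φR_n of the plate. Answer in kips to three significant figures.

Shear plane L_v = 0.875 + 1·1.875 = 2.75 in; A_gv = 2.75 × 0.75 = 2.062 in².
A_nv = (2.75 − 1.5·0.625) × 0.75 = 1.359 in².
A_nt = (0.875 − 0.5·0.625) × 0.75 = 0.4219 in².
0.6 F_u A_nv = 57.09 kips; 0.6 F_y A_gv = 61.88 kips → shear rupture governs the shear term.
R_n = 57.09 + 1.0 × 70 × 0.4219 = 86.62 kips.
Design strength φR_n = 0.75 × 86.62 = 65 kips.

65 kips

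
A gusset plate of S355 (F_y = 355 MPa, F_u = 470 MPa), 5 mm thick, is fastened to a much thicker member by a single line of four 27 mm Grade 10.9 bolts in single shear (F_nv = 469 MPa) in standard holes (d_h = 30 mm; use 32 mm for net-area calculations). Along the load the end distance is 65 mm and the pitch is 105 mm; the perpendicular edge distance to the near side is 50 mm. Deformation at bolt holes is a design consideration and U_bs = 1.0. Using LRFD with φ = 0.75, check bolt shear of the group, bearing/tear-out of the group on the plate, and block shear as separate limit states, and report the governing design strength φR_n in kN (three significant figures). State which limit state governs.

Bolt shear: A_b = π·27²/4 = 572.6 mm²; R_n = 469 × 572.6 × 4 × 1 / 1000 = 1074 kN → 0.75 × 1074 = 806 kN.
Bearing: edge l_c = 50, r_n = 141 kN; interior l_c = 75, r_n = 152.3 kN; R_n = 141 + 3·152.3 = 597.8 kN → 448 kN.
Block shear: A_gv = 1900, A_nv = 1340, A_nt = 170 mm²; R_n = min(0.6F_uA_nv, 0.6F_yA_gv) + U_bs·F_u·A_nt = 457.8 kN → 343 kN.
Block shear governs: 343 kN.

343 kN (block shear governs)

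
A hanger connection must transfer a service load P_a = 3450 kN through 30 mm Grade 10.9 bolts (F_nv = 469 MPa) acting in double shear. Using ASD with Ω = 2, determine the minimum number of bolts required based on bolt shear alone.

11 bolts

A_b = π·30²/4 = 706.9 mm².
Per-bolt allowable strength R_n/Ω = 469 × 706.9 × 2 / 1000 / 2 = 331.5 kN.
n ≥ 3450 / 331.5 = 10.41 → use 11 bolts.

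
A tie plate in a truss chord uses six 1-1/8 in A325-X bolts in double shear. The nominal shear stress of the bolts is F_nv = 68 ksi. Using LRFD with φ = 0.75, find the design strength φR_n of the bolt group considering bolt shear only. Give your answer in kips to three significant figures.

A_b = π × 1.125² / 4 = 0.994 in².
R_n = F_nv · A_b · n · n_s = 68 × 0.994 × 6 × 2 = 811.1 kips.
Design strength φR_n = 0.75 × 811.1 = 608 kips.

608 kips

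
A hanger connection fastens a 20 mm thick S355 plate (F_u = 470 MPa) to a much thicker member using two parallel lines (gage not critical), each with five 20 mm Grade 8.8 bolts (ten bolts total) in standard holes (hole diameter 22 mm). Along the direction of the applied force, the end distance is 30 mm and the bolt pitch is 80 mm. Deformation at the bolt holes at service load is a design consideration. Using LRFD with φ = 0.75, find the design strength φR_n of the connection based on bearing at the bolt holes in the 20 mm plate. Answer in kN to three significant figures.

3030 kN

Per bolt r_n = 1.2 l_c t F_u ≤ 2.4 d t F_u; upper limit = 2.4 × 20 × 20 × 470 / 1000 = 451.2 kN.
Edge bolt: l_c = 30 − 22/2 = 19 mm → 1.2 × 19 × 20 × 470 / 1000 = 214.3 → r_n = 214.3 kN.
Interior bolts: l_c = 80 − 22 = 58 mm → 1.2 × 58 × 20 × 470 / 1000 = 654.2 → r_n = 451.2 kN.
R_n = 2 × 214.3 + 8 × 451.2 = 4038 kN.
Design strength φR_n = 0.75 × 4038 = 3030 kN.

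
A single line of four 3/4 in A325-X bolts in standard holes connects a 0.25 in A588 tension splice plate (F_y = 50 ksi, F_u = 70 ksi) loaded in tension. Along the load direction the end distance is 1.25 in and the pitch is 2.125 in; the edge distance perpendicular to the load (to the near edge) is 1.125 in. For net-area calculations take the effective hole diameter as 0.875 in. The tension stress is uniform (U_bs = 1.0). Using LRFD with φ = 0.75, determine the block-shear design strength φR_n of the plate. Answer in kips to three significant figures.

45 kips

Shear plane L_v = 1.25 + 3·2.125 = 7.625 in; A_gv = 7.625 × 0.25 = 1.906 in².
A_nv = (7.625 − 3.5·0.875) × 0.25 = 1.141 in².
A_nt = (1.125 − 0.5·0.875) × 0.25 = 0.1719 in².
0.6 F_u A_nv = 47.91 kips; 0.6 F_y A_gv = 57.19 kips → shear rupture governs the shear term.
R_n = 47.91 + 1.0 × 70 × 0.1719 = 59.94 kips.
Design strength φR_n = 0.75 × 59.94 = 45 kips.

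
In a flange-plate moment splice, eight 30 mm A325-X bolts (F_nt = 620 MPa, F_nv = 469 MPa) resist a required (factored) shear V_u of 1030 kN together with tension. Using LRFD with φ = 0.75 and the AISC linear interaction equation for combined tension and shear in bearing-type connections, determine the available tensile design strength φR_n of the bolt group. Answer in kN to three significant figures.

A_b = π·30²/4 = 706.9 mm²; f_rv = 1030 × 1000 / (8 × 706.9) = 182.1 MPa.
F'_nt = 1.3 F_nt − (F_nt / φF_nv) f_rv = 1.3·620 − (620/(0.75·469))·182.1 = 485 MPa, capped at F_nt → F'_nt = 485 MPa.
R_n = F'_nt · A_b · n = 485 × 706.9 × 8 / 1000 = 2742 kN.
Design strength φR_n = 0.75 × 2742 = 2060 kN.

2060 kN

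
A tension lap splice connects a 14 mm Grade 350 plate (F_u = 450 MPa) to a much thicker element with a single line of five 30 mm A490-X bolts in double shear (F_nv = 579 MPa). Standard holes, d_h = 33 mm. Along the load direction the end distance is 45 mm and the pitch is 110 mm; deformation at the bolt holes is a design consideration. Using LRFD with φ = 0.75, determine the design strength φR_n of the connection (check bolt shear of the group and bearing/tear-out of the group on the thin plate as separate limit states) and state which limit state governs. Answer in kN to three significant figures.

1520 kN (bearing governs)

Bolt shear: A_b = π·30²/4 = 706.9 mm²; R_n = 579 × 706.9 × 5 × 2 / 1000 = 4093 kN → 0.75 × 4093 = 3070 kN.
Bearing (1.2 l_c t F_u ≤ 2.4 d t F_u): upper limit = 2.4·30·14·450 / 1000 = 453.6 kN.
  Edge l_c = 45 − 33/2 = 28.5 → r_n = 215.5 kN; interior l_c = 110 − 33 = 77 → r_n = 453.6 kN.
  R_n,bearing = 1·215.5 + 4·453.6 = 2030 kN → 0.75 × 2030 = 1520 kN.
Bearing governs: 1520 kN.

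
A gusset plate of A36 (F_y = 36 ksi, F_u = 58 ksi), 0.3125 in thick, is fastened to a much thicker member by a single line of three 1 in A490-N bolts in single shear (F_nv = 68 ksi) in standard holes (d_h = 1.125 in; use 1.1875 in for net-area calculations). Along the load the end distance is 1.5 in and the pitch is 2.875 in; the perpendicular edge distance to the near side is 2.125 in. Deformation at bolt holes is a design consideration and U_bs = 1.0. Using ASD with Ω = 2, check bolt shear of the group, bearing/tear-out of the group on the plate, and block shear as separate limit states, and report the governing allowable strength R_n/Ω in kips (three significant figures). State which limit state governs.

Bolt shear: A_b = π·1²/4 = 0.7854 in²; R_n = 68 × 0.7854 × 3 × 1 = 160.2 kips → 160.2 / 2 = 80.1 kips.
Bearing: edge l_c = 0.9375, r_n = 20.39 kips; interior l_c = 1.75, r_n = 38.06 kips; R_n = 20.39 + 2·38.06 = 96.52 kips → 48.3 kips.
Block shear: A_gv = 2.266, A_nv = 1.338, A_nt = 0.4785 in²; R_n = min(0.6F_uA_nv, 0.6F_yA_gv) + U_bs·F_u·A_nt = 74.31 kips → 37.2 kips.
Block shear governs: 37.2 kips.

37.2 kips (block shear governs)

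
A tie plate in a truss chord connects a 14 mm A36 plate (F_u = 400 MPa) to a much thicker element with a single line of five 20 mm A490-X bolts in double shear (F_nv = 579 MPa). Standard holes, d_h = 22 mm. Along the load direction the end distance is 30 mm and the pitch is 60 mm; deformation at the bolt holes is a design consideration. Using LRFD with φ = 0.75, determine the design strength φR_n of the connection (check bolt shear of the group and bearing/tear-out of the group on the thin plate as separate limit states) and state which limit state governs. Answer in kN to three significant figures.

Bolt shear: A_b = π·20²/4 = 314.2 mm²; R_n = 579 × 314.2 × 5 × 2 / 1000 = 1819 kN → 0.75 × 1819 = 1360 kN.
Bearing (1.2 l_c t F_u ≤ 2.4 d t F_u): upper limit = 2.4·20·14·400 / 1000 = 268.8 kN.
  Edge l_c = 30 − 22/2 = 19 → r_n = 127.7 kN; interior l_c = 60 − 22 = 38 → r_n = 255.4 kN.
  R_n,bearing = 1·127.7 + 4·255.4 = 1149 kN → 0.75 × 1149 = 862 kN.
Bearing governs: 862 kN.

862 kN (bearing governs)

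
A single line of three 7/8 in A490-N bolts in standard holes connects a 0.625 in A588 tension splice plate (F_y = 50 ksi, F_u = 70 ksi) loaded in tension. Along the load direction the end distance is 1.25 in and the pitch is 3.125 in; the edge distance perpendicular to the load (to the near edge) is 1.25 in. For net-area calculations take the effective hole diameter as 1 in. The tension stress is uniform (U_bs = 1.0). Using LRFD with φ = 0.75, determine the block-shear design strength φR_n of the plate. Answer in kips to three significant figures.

123 kips

Shear plane L_v = 1.25 + 2·3.125 = 7.5 in; A_gv = 7.5 × 0.625 = 4.688 in².
A_nv = (7.5 − 2.5·1) × 0.625 = 3.125 in².
A_nt = (1.25 − 0.5·1) × 0.625 = 0.4688 in².
0.6 F_u A_nv = 131.2 kips; 0.6 F_y A_gv = 140.6 kips → shear rupture governs the shear term.
R_n = 131.2 + 1.0 × 70 × 0.4688 = 164.1 kips.
Design strength φR_n = 0.75 × 164.1 = 123 kips.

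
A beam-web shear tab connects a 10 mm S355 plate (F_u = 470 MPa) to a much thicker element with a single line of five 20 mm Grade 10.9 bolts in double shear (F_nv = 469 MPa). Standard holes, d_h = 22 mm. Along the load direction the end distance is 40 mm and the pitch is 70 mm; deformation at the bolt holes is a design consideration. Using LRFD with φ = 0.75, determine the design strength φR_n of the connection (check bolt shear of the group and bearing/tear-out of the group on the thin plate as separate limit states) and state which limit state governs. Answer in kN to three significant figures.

799 kN (bearing governs)

Bolt shear: A_b = π·20²/4 = 314.2 mm²; R_n = 469 × 314.2 × 5 × 2 / 1000 = 1473 kN → 0.75 × 1473 = 1110 kN.
Bearing (1.2 l_c t F_u ≤ 2.4 d t F_u): upper limit = 2.4·20·10·470 / 1000 = 225.6 kN.
  Edge l_c = 40 − 22/2 = 29 → r_n = 163.6 kN; interior l_c = 70 − 22 = 48 → r_n = 225.6 kN.
  R_n,bearing = 1·163.6 + 4·225.6 = 1066 kN → 0.75 × 1066 = 799 kN.
Bearing governs: 799 kN.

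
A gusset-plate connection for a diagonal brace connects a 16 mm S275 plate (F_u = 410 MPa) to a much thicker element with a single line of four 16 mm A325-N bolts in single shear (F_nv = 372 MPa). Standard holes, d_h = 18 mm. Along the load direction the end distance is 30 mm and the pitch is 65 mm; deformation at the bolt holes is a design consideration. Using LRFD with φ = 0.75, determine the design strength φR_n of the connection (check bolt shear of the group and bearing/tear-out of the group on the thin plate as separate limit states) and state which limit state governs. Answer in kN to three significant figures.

224 kN (bolt shear governs)

Bolt shear: A_b = π·16²/4 = 201.1 mm²; R_n = 372 × 201.1 × 4 × 1 / 1000 = 299.2 kN → 0.75 × 299.2 = 224 kN.
Bearing (1.2 l_c t F_u ≤ 2.4 d t F_u): upper limit = 2.4·16·16·410 / 1000 = 251.9 kN.
  Edge l_c = 30 − 18/2 = 21 → r_n = 165.3 kN; interior l_c = 65 − 18 = 47 → r_n = 251.9 kN.
  R_n,bearing = 1·165.3 + 3·251.9 = 921 kN → 0.75 × 921 = 691 kN.
Bolt shear governs: 224 kN.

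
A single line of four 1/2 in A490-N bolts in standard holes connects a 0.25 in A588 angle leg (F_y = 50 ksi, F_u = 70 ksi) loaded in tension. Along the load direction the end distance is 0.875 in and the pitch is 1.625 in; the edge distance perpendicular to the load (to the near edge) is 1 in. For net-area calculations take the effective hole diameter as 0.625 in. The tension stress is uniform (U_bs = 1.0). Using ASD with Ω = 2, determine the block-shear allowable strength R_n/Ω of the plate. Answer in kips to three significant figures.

Shear plane L_v = 0.875 + 3·1.625 = 5.75 in; A_gv = 5.75 × 0.25 = 1.438 in².
A_nv = (5.75 − 3.5·0.625) × 0.25 = 0.8906 in².
A_nt = (1 − 0.5·0.625) × 0.25 = 0.1719 in².
0.6 F_u A_nv = 37.41 kips; 0.6 F_y A_gv = 43.12 kips → shear rupture governs the shear term.
R_n = 37.41 + 1.0 × 70 × 0.1719 = 49.44 kips.
Allowable strength R_n/Ω = 49.44 / 2 = 24.7 kips.

24.7 kips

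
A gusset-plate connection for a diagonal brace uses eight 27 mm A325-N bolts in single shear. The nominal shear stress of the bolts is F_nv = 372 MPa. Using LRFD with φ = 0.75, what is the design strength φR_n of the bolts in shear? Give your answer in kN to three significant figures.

1280 kN

A_b = π × 27² / 4 = 572.6 mm².
R_n = F_nv · A_b · n · n_s = 372 × 572.6 × 8 × 1 / 1000 = 1704 kN.
Design strength φR_n = 0.75 × 1704 = 1280 kN.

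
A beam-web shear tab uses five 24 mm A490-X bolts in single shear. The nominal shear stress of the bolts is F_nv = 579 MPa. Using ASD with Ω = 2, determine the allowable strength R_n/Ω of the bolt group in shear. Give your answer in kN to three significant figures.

A_b = π × 24² / 4 = 452.4 mm².
R_n = F_nv · A_b · n · n_s = 579 × 452.4 × 5 × 1 / 1000 = 1310 kN.
Allowable strength R_n/Ω = 1310 / 2 = 655 kN.

655 kN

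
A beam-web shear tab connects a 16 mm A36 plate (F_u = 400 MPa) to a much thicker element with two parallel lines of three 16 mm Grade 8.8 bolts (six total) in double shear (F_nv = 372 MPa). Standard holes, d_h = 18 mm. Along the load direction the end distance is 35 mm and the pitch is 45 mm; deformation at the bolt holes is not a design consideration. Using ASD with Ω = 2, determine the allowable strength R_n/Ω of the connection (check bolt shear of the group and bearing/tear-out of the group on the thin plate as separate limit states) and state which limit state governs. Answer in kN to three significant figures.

Bolt shear: A_b = π·16²/4 = 201.1 mm²; R_n = 372 × 201.1 × 6 × 2 / 1000 = 897.5 kN → 897.5 / 2 = 449 kN.
Bearing (1.5 l_c t F_u ≤ 3.0 d t F_u): upper limit = 3.0·16·16·400 / 1000 = 307.2 kN.
  Edge l_c = 35 − 18/2 = 26 → r_n = 249.6 kN; interior l_c = 45 − 18 = 27 → r_n = 259.2 kN.
  R_n,bearing = 2·249.6 + 4·259.2 = 1536 kN → 1536 / 2 = 768 kN.
Bolt shear governs: 449 kN.

449 kN (bolt shear governs)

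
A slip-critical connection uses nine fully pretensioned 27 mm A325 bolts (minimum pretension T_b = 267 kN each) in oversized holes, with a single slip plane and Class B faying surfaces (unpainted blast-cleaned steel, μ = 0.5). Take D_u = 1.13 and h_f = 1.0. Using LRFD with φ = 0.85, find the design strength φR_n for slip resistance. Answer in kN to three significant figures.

R_n = μ · D_u · h_f · T_b · n_s · n_b = 0.5 × 1.13 × 1.0 × 267 × 1 × 9 = 1358 kN.
Design strength φR_n = 0.85 × 1358 = 1150 kN.

1150 kN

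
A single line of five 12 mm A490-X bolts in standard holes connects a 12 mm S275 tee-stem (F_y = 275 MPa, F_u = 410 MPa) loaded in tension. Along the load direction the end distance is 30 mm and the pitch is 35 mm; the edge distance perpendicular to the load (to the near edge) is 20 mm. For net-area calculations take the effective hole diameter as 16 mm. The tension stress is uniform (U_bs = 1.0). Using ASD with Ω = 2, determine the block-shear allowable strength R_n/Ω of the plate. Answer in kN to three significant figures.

174 kN

Shear plane L_v = 30 + 4·35 = 170 mm; A_gv = 170 × 12 = 2040 mm².
A_nv = (170 − 4.5·16) × 12 = 1176 mm².
A_nt = (20 − 0.5·16) × 12 = 144 mm².
0.6 F_u A_nv = 289.3 kN; 0.6 F_y A_gv = 336.6 kN → shear rupture governs the shear term.
R_n = 289.3 + 1.0 × 410 × 144 / 1000 = 348.3 kN.
Allowable strength R_n/Ω = 348.3 / 2 = 174 kN.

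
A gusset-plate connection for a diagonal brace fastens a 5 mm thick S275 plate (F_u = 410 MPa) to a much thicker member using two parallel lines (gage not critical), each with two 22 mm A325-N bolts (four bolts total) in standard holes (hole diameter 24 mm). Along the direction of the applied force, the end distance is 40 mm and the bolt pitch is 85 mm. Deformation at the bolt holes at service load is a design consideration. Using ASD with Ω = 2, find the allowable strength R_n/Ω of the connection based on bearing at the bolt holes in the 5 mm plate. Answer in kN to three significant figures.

Per bolt r_n = 1.2 l_c t F_u ≤ 2.4 d t F_u; upper limit = 2.4 × 22 × 5 × 410 / 1000 = 108.2 kN.
Edge bolt: l_c = 40 − 24/2 = 28 mm → 1.2 × 28 × 5 × 410 / 1000 = 68.88 → r_n = 68.88 kN.
Interior bolts: l_c = 85 − 24 = 61 mm → 1.2 × 61 × 5 × 410 / 1000 = 150.1 → r_n = 108.2 kN.
R_n = 2 × 68.88 + 2 × 108.2 = 354.2 kN.
Allowable strength R_n/Ω = 354.2 / 2 = 177 kN.

177 kN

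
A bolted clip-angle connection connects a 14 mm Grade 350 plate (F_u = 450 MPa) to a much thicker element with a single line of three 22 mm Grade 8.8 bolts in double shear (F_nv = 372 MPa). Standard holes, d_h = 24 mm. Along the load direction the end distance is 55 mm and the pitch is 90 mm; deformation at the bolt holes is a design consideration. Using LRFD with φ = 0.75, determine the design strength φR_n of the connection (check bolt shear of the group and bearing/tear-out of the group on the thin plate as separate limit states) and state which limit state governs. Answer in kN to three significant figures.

Bolt shear: A_b = π·22²/4 = 380.1 mm²; R_n = 372 × 380.1 × 3 × 2 / 1000 = 848.5 kN → 0.75 × 848.5 = 636 kN.
Bearing (1.2 l_c t F_u ≤ 2.4 d t F_u): upper limit = 2.4·22·14·450 / 1000 = 332.6 kN.
  Edge l_c = 55 − 24/2 = 43 → r_n = 325.1 kN; interior l_c = 90 − 24 = 66 → r_n = 332.6 kN.
  R_n,bearing = 1·325.1 + 2·332.6 = 990.4 kN → 0.75 × 990.4 = 743 kN.
Bolt shear governs: 636 kN.

636 kN (bolt shear governs)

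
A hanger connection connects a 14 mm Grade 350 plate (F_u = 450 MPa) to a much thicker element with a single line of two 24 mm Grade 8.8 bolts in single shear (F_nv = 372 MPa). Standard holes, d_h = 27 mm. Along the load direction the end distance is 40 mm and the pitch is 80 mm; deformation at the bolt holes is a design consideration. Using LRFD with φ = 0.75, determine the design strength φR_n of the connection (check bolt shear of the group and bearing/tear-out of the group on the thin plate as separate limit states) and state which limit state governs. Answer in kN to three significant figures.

252 kN (bolt shear governs)

Bolt shear: A_b = π·24²/4 = 452.4 mm²; R_n = 372 × 452.4 × 2 × 1 / 1000 = 336.6 kN → 0.75 × 336.6 = 252 kN.
Bearing (1.2 l_c t F_u ≤ 2.4 d t F_u): upper limit = 2.4·24·14·450 / 1000 = 362.9 kN.
  Edge l_c = 40 − 27/2 = 26.5 → r_n = 200.3 kN; interior l_c = 80 − 27 = 53 → r_n = 362.9 kN.
  R_n,bearing = 1·200.3 + 1·362.9 = 563.2 kN → 0.75 × 563.2 = 422 kN.
Bolt shear governs: 252 kN.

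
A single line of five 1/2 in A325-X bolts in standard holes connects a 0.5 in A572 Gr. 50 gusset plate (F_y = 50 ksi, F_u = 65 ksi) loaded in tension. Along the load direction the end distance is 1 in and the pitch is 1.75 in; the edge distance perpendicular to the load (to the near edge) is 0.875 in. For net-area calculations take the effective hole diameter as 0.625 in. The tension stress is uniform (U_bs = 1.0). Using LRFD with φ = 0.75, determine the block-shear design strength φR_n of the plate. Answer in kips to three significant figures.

89.6 kips

Shear plane L_v = 1 + 4·1.75 = 8 in; A_gv = 8 × 0.5 = 4 in².
A_nv = (8 − 4.5·0.625) × 0.5 = 2.594 in².
A_nt = (0.875 − 0.5·0.625) × 0.5 = 0.2812 in².
0.6 F_u A_nv = 101.2 kips; 0.6 F_y A_gv = 120 kips → shear rupture governs the shear term.
R_n = 101.2 + 1.0 × 65 × 0.2812 = 119.4 kips.
Design strength φR_n = 0.75 × 119.4 = 89.6 kips.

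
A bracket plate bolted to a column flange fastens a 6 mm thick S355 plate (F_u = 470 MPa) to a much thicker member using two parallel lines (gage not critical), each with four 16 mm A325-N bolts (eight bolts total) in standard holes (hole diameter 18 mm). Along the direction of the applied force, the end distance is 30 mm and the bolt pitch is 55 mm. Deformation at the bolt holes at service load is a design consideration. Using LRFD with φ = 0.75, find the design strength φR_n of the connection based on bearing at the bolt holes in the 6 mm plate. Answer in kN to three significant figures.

594 kN

Per bolt r_n = 1.2 l_c t F_u ≤ 2.4 d t F_u; upper limit = 2.4 × 16 × 6 × 470 / 1000 = 108.3 kN.
Edge bolt: l_c = 30 − 18/2 = 21 mm → 1.2 × 21 × 6 × 470 / 1000 = 71.06 → r_n = 71.06 kN.
Interior bolts: l_c = 55 − 18 = 37 mm → 1.2 × 37 × 6 × 470 / 1000 = 125.2 → r_n = 108.3 kN.
R_n = 2 × 71.06 + 6 × 108.3 = 791.9 kN.
Design strength φR_n = 0.75 × 791.9 = 594 kN.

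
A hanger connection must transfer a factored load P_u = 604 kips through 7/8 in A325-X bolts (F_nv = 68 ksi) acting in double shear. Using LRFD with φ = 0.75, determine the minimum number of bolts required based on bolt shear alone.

A_b = π·0.875²/4 = 0.6013 in².
Per-bolt design strength φR_n = 0.75 × 68 × 0.6013 × 2 = 61.33 kips.
n ≥ 604 / 61.33 = 9.848 → use 10 bolts.

10 bolts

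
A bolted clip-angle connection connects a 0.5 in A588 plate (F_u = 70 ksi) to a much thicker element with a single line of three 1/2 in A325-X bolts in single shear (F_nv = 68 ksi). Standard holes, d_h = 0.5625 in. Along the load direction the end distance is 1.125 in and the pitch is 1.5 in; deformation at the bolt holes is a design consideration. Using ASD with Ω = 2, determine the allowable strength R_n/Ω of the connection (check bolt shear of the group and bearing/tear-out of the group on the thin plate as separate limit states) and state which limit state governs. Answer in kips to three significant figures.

Bolt shear: A_b = π·0.5²/4 = 0.1963 in²; R_n = 68 × 0.1963 × 3 × 1 = 40.06 kips → 40.06 / 2 = 20 kips.
Bearing (1.2 l_c t F_u ≤ 2.4 d t F_u): upper limit = 2.4·0.5·0.5·70 = 42 kips.
  Edge l_c = 1.125 − 0.5625/2 = 0.8438 → r_n = 35.44 kips; interior l_c = 1.5 − 0.5625 = 0.9375 → r_n = 39.38 kips.
  R_n,bearing = 1·35.44 + 2·39.38 = 114.2 kips → 114.2 / 2 = 57.1 kips.
Bolt shear governs: 20 kips.

20 kips (bolt shear governs)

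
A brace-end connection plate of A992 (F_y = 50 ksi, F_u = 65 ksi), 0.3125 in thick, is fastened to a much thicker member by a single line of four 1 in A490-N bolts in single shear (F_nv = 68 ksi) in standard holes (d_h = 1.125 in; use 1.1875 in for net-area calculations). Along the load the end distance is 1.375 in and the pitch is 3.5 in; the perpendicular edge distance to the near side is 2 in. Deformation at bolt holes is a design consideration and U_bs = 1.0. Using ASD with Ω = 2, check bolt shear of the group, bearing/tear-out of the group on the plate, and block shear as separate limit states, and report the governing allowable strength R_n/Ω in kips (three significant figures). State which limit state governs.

61.3 kips (block shear governs)

Bolt shear: A_b = π·1²/4 = 0.7854 in²; R_n = 68 × 0.7854 × 4 × 1 = 213.6 kips → 213.6 / 2 = 107 kips.
Bearing: edge l_c = 0.8125, r_n = 19.8 kips; interior l_c = 2.375, r_n = 48.75 kips; R_n = 19.8 + 3·48.75 = 166.1 kips → 83 kips.
Block shear: A_gv = 3.711, A_nv = 2.412, A_nt = 0.4395 in²; R_n = min(0.6F_uA_nv, 0.6F_yA_gv) + U_bs·F_u·A_nt = 122.6 kips → 61.3 kips.
Block shear governs: 61.3 kips.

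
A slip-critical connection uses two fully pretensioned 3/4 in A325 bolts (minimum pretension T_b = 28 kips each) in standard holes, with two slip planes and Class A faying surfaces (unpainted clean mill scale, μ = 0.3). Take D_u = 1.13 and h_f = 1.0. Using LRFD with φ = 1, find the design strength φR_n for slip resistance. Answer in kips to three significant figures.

R_n = μ · D_u · h_f · T_b · n_s · n_b = 0.3 × 1.13 × 1.0 × 28 × 2 × 2 = 37.97 kips.
Design strength φR_n = 1 × 37.97 = 38 kips.

38 kips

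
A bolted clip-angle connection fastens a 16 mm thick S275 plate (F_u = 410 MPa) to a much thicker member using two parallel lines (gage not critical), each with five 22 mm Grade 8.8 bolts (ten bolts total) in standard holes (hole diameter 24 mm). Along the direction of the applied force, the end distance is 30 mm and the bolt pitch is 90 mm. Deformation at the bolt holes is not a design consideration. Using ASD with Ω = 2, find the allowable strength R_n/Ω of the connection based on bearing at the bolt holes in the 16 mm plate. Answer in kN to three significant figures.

Per bolt r_n = 1.5 l_c t F_u ≤ 3.0 d t F_u; upper limit = 3.0 × 22 × 16 × 410 / 1000 = 433 kN.
Edge bolt: l_c = 30 − 24/2 = 18 mm → 1.5 × 18 × 16 × 410 / 1000 = 177.1 → r_n = 177.1 kN.
Interior bolts: l_c = 90 − 24 = 66 mm → 1.5 × 66 × 16 × 410 / 1000 = 649.4 → r_n = 433 kN.
R_n = 2 × 177.1 + 8 × 433 = 3818 kN.
Allowable strength R_n/Ω = 3818 / 2 = 1910 kN.

1910 kN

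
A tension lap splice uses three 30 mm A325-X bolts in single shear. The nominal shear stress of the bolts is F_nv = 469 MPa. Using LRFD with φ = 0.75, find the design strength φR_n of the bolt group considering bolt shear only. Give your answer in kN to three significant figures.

746 kN

A_b = π × 30² / 4 = 706.9 mm².
R_n = F_nv · A_b · n · n_s = 469 × 706.9 × 3 × 1 / 1000 = 994.5 kN.
Design strength φR_n = 0.75 × 994.5 = 746 kN.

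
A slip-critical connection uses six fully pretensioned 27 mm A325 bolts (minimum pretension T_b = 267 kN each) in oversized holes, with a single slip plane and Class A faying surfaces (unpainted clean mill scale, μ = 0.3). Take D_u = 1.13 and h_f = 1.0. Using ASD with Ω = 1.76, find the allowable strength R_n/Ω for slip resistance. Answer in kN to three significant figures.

R_n = μ · D_u · h_f · T_b · n_s · n_b = 0.3 × 1.13 × 1.0 × 267 × 1 × 6 = 543.1 kN.
Allowable strength R_n/Ω = 543.1 / 1.76 = 309 kN.

309 kN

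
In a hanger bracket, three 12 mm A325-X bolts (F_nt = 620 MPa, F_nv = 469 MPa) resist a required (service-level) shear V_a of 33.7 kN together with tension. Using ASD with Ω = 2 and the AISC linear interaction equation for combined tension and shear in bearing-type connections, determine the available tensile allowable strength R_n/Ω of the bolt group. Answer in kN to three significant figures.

92.2 kN

A_b = π·12²/4 = 113.1 mm²; f_rv = 33.7 × 1000 / (3 × 113.1) = 99.32 MPa.
F'_nt = 1.3 F_nt − (Ω F_nt / F_nv) f_rv = 1.3·620 − (2·620/469)·99.32 = 543.4 MPa, capped at F_nt → F'_nt = 543.4 MPa.
R_n = F'_nt · A_b · n = 543.4 × 113.1 × 3 / 1000 = 184.4 kN.
Allowable strength R_n/Ω = 184.4 / 2 = 92.2 kN.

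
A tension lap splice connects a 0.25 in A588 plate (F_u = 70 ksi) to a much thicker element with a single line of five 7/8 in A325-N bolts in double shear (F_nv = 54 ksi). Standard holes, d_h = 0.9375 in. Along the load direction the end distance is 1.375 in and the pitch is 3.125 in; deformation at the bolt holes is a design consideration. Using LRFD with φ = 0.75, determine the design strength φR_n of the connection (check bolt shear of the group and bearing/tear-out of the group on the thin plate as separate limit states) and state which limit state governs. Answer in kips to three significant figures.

Bolt shear: A_b = π·0.875²/4 = 0.6013 in²; R_n = 54 × 0.6013 × 5 × 2 = 324.7 kips → 0.75 × 324.7 = 244 kips.
Bearing (1.2 l_c t F_u ≤ 2.4 d t F_u): upper limit = 2.4·0.875·0.25·70 = 36.75 kips.
  Edge l_c = 1.375 − 0.9375/2 = 0.9062 → r_n = 19.03 kips; interior l_c = 3.125 − 0.9375 = 2.188 → r_n = 36.75 kips.
  R_n,bearing = 1·19.03 + 4·36.75 = 166 kips → 0.75 × 166 = 125 kips.
Bearing governs: 125 kips.

125 kips (bearing governs)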